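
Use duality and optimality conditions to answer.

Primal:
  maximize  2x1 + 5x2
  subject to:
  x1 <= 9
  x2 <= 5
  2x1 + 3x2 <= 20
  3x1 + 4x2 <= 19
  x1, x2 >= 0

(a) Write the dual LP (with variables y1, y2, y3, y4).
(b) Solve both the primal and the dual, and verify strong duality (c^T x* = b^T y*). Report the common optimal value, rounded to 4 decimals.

The standard primal-dual pair for 'max c^T x s.t. A x <= b, x >= 0' is:
  Dual:  min b^T y  s.t.  A^T y >= c,  y >= 0.

So the dual LP is:
  minimize  9y1 + 5y2 + 20y3 + 19y4
  subject to:
    y1 + 2y3 + 3y4 >= 2
    y2 + 3y3 + 4y4 >= 5
    y1, y2, y3, y4 >= 0

Solving the primal: x* = (0, 4.75).
  primal value c^T x* = 23.75.
Solving the dual: y* = (0, 0, 0, 1.25).
  dual value b^T y* = 23.75.
Strong duality: c^T x* = b^T y*. Confirmed.

23.75


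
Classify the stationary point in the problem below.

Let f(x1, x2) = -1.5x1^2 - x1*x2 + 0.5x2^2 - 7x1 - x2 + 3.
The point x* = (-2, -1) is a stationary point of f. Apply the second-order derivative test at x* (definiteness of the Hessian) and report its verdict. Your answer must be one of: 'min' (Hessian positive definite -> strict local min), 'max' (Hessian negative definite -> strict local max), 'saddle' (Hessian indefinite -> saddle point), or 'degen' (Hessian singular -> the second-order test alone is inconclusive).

Compute the Hessian H = grad^2 f:
  H = [[-3, -1], [-1, 1]]
Verify stationarity: grad f(x*) = H x* + g = (0, 0).
Eigenvalues of H: -3.2361, 1.2361.
Eigenvalues have mixed signs, so H is indefinite -> x* is a saddle point.

saddle


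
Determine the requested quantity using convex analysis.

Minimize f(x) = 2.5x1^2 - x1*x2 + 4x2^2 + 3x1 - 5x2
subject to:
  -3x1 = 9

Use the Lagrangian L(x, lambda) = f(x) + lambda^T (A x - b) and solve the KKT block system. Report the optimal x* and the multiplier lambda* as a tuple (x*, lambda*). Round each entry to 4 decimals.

Form the Lagrangian:
  L(x, lambda) = (1/2) x^T Q x + c^T x + lambda^T (A x - b)
Stationarity (grad_x L = 0): Q x + c + A^T lambda = 0.
Primal feasibility: A x = b.

This gives the KKT block system:
  [ Q   A^T ] [ x     ]   [-c ]
  [ A    0  ] [ lambda ] = [ b ]

Solving the linear system:
  x*      = (-3, 0.25)
  lambda* = (-4.0833)
  f(x*)   = 13.25

x* = (-3, 0.25), lambda* = (-4.0833)


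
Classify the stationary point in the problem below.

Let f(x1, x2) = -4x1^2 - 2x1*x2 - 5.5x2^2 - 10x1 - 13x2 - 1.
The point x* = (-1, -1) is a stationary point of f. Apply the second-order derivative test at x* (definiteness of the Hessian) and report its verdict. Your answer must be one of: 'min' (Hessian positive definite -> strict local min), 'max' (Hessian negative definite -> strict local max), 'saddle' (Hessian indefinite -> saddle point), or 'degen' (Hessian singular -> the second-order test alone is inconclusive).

Compute the Hessian H = grad^2 f:
  H = [[-8, -2], [-2, -11]]
Verify stationarity: grad f(x*) = H x* + g = (0, 0).
Eigenvalues of H: -12, -7.
Both eigenvalues < 0, so H is negative definite -> x* is a strict local max.

max


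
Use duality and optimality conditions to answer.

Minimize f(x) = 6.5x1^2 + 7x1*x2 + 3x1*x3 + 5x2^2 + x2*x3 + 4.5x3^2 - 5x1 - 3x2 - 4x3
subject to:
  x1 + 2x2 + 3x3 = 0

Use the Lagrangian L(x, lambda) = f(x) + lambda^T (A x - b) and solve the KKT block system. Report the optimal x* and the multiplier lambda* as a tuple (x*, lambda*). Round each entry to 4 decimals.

Form the Lagrangian:
  L(x, lambda) = (1/2) x^T Q x + c^T x + lambda^T (A x - b)
Stationarity (grad_x L = 0): Q x + c + A^T lambda = 0.
Primal feasibility: A x = b.

This gives the KKT block system:
  [ Q   A^T ] [ x     ]   [-c ]
  [ A    0  ] [ lambda ] = [ b ]

Solving the linear system:
  x*      = (0.4112, -0.1901, -0.0103)
  lambda* = (1.0165)
  f(x*)   = -0.7221

x* = (0.4112, -0.1901, -0.0103), lambda* = (1.0165)


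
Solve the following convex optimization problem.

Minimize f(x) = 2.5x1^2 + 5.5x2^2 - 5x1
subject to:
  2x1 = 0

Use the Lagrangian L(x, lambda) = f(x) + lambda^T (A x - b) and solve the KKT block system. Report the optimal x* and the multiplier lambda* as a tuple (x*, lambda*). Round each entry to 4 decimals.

Form the Lagrangian:
  L(x, lambda) = (1/2) x^T Q x + c^T x + lambda^T (A x - b)
Stationarity (grad_x L = 0): Q x + c + A^T lambda = 0.
Primal feasibility: A x = b.

This gives the KKT block system:
  [ Q   A^T ] [ x     ]   [-c ]
  [ A    0  ] [ lambda ] = [ b ]

Solving the linear system:
  x*      = (0, 0)
  lambda* = (2.5)
  f(x*)   = 0

x* = (0, 0), lambda* = (2.5)


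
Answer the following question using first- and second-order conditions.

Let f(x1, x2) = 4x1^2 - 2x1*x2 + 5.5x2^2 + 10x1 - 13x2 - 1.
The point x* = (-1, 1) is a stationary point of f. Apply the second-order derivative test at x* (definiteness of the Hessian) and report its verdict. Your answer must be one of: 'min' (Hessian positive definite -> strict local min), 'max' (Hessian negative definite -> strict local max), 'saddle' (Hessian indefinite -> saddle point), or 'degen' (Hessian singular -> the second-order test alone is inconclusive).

Compute the Hessian H = grad^2 f:
  H = [[8, -2], [-2, 11]]
Verify stationarity: grad f(x*) = H x* + g = (0, 0).
Eigenvalues of H: 7, 12.
Both eigenvalues > 0, so H is positive definite -> x* is a strict local min.

min


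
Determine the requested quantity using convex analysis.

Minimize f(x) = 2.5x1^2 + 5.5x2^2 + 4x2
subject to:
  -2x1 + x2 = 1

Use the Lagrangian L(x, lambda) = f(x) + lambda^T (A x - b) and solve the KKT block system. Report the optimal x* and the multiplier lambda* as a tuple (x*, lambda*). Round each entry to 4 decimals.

Form the Lagrangian:
  L(x, lambda) = (1/2) x^T Q x + c^T x + lambda^T (A x - b)
Stationarity (grad_x L = 0): Q x + c + A^T lambda = 0.
Primal feasibility: A x = b.

This gives the KKT block system:
  [ Q   A^T ] [ x     ]   [-c ]
  [ A    0  ] [ lambda ] = [ b ]

Solving the linear system:
  x*      = (-0.6122, -0.2245)
  lambda* = (-1.5306)
  f(x*)   = 0.3163

x* = (-0.6122, -0.2245), lambda* = (-1.5306)


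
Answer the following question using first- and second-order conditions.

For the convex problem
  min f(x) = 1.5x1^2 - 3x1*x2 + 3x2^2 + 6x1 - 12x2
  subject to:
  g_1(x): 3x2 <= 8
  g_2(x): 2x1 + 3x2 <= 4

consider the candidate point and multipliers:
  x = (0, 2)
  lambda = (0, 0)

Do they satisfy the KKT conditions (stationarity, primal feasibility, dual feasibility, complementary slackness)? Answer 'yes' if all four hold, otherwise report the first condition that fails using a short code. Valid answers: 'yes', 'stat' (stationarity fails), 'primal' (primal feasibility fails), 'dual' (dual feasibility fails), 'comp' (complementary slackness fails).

Gradient of f: grad f(x) = Q x + c = (0, 0)
Constraint values g_i(x) = a_i^T x - b_i:
  g_1((0, 2)) = -2
  g_2((0, 2)) = 2
Stationarity residual: grad f(x) + sum_i lambda_i a_i = (0, 0)
  -> stationarity OK
Primal feasibility (all g_i <= 0): FAILS
Dual feasibility (all lambda_i >= 0): OK
Complementary slackness (lambda_i * g_i(x) = 0 for all i): OK

Verdict: the first failing condition is primal_feasibility -> primal.

primal


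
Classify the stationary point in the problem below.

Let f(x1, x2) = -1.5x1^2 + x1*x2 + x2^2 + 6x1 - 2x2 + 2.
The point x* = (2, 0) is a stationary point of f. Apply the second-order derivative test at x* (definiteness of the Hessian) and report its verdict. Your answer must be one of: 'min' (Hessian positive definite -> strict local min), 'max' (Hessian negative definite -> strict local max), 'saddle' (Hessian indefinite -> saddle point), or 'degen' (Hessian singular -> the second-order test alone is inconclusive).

Compute the Hessian H = grad^2 f:
  H = [[-3, 1], [1, 2]]
Verify stationarity: grad f(x*) = H x* + g = (0, 0).
Eigenvalues of H: -3.1926, 2.1926.
Eigenvalues have mixed signs, so H is indefinite -> x* is a saddle point.

saddle


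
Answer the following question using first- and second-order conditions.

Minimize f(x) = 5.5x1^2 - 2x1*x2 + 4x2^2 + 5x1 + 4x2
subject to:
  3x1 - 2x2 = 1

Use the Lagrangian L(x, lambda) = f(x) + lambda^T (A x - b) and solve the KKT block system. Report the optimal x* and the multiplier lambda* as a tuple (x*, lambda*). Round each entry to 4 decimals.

Form the Lagrangian:
  L(x, lambda) = (1/2) x^T Q x + c^T x + lambda^T (A x - b)
Stationarity (grad_x L = 0): Q x + c + A^T lambda = 0.
Primal feasibility: A x = b.

This gives the KKT block system:
  [ Q   A^T ] [ x     ]   [-c ]
  [ A    0  ] [ lambda ] = [ b ]

Solving the linear system:
  x*      = (-0.2609, -0.8913)
  lambda* = (-1.3043)
  f(x*)   = -1.7826

x* = (-0.2609, -0.8913), lambda* = (-1.3043)


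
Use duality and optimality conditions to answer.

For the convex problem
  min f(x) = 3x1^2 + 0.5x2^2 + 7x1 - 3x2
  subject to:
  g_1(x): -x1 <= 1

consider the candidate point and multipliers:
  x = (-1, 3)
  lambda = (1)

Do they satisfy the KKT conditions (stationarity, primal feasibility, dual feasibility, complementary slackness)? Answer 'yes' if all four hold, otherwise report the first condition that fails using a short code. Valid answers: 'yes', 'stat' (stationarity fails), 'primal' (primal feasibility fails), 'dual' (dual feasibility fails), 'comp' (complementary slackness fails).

Gradient of f: grad f(x) = Q x + c = (1, 0)
Constraint values g_i(x) = a_i^T x - b_i:
  g_1((-1, 3)) = 0
Stationarity residual: grad f(x) + sum_i lambda_i a_i = (0, 0)
  -> stationarity OK
Primal feasibility (all g_i <= 0): OK
Dual feasibility (all lambda_i >= 0): OK
Complementary slackness (lambda_i * g_i(x) = 0 for all i): OK

Verdict: yes, KKT holds.

yes


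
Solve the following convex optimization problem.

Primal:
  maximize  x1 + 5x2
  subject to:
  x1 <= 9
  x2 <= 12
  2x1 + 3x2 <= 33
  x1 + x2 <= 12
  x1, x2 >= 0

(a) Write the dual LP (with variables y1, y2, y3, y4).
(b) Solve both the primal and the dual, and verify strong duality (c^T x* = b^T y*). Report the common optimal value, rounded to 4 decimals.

The standard primal-dual pair for 'max c^T x s.t. A x <= b, x >= 0' is:
  Dual:  min b^T y  s.t.  A^T y >= c,  y >= 0.

So the dual LP is:
  minimize  9y1 + 12y2 + 33y3 + 12y4
  subject to:
    y1 + 2y3 + y4 >= 1
    y2 + 3y3 + y4 >= 5
    y1, y2, y3, y4 >= 0

Solving the primal: x* = (0, 11).
  primal value c^T x* = 55.
Solving the dual: y* = (0, 0, 1.6667, 0).
  dual value b^T y* = 55.
Strong duality: c^T x* = b^T y*. Confirmed.

55


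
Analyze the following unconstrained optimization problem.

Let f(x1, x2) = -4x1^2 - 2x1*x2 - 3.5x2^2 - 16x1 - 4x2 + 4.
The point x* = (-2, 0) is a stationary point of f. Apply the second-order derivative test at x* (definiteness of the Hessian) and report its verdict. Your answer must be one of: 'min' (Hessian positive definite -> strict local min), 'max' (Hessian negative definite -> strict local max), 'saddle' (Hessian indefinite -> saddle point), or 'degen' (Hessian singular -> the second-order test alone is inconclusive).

Compute the Hessian H = grad^2 f:
  H = [[-8, -2], [-2, -7]]
Verify stationarity: grad f(x*) = H x* + g = (0, 0).
Eigenvalues of H: -9.5616, -5.4384.
Both eigenvalues < 0, so H is negative definite -> x* is a strict local max.

max


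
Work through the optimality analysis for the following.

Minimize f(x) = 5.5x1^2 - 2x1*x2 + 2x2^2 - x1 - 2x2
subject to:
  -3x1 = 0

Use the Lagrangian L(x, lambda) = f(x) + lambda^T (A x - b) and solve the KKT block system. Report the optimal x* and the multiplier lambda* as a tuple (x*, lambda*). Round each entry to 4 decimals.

Form the Lagrangian:
  L(x, lambda) = (1/2) x^T Q x + c^T x + lambda^T (A x - b)
Stationarity (grad_x L = 0): Q x + c + A^T lambda = 0.
Primal feasibility: A x = b.

This gives the KKT block system:
  [ Q   A^T ] [ x     ]   [-c ]
  [ A    0  ] [ lambda ] = [ b ]

Solving the linear system:
  x*      = (0, 0.5)
  lambda* = (-0.6667)
  f(x*)   = -0.5

x* = (0, 0.5), lambda* = (-0.6667)


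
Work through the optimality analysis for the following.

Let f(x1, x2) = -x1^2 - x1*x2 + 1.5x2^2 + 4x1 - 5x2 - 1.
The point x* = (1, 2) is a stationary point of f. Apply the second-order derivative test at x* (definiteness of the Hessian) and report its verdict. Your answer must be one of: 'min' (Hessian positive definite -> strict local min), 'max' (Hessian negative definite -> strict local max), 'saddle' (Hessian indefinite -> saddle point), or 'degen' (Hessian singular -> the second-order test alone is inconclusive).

Compute the Hessian H = grad^2 f:
  H = [[-2, -1], [-1, 3]]
Verify stationarity: grad f(x*) = H x* + g = (0, 0).
Eigenvalues of H: -2.1926, 3.1926.
Eigenvalues have mixed signs, so H is indefinite -> x* is a saddle point.

saddle


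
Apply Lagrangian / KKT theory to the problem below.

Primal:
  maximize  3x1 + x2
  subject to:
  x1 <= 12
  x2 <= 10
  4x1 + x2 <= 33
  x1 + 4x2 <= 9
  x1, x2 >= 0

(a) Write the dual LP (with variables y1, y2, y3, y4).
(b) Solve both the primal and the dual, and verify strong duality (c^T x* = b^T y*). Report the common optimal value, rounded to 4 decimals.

The standard primal-dual pair for 'max c^T x s.t. A x <= b, x >= 0' is:
  Dual:  min b^T y  s.t.  A^T y >= c,  y >= 0.

So the dual LP is:
  minimize  12y1 + 10y2 + 33y3 + 9y4
  subject to:
    y1 + 4y3 + y4 >= 3
    y2 + y3 + 4y4 >= 1
    y1, y2, y3, y4 >= 0

Solving the primal: x* = (8.2, 0.2).
  primal value c^T x* = 24.8.
Solving the dual: y* = (0, 0, 0.7333, 0.0667).
  dual value b^T y* = 24.8.
Strong duality: c^T x* = b^T y*. Confirmed.

24.8


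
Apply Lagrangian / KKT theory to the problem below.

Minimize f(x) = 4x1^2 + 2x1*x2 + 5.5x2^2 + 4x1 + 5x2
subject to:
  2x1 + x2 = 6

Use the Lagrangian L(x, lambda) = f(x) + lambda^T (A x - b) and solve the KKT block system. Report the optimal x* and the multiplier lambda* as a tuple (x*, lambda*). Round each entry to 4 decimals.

Form the Lagrangian:
  L(x, lambda) = (1/2) x^T Q x + c^T x + lambda^T (A x - b)
Stationarity (grad_x L = 0): Q x + c + A^T lambda = 0.
Primal feasibility: A x = b.

This gives the KKT block system:
  [ Q   A^T ] [ x     ]   [-c ]
  [ A    0  ] [ lambda ] = [ b ]

Solving the linear system:
  x*      = (2.8636, 0.2727)
  lambda* = (-13.7273)
  f(x*)   = 47.5909

x* = (2.8636, 0.2727), lambda* = (-13.7273)


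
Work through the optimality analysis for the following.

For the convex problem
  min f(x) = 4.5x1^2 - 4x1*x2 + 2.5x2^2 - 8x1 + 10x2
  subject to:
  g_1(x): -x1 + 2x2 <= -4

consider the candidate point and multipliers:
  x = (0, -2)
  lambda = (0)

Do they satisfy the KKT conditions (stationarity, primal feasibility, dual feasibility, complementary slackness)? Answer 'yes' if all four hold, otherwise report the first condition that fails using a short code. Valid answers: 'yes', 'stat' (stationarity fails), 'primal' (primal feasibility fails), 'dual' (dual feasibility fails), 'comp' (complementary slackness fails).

Gradient of f: grad f(x) = Q x + c = (0, 0)
Constraint values g_i(x) = a_i^T x - b_i:
  g_1((0, -2)) = 0
Stationarity residual: grad f(x) + sum_i lambda_i a_i = (0, 0)
  -> stationarity OK
Primal feasibility (all g_i <= 0): OK
Dual feasibility (all lambda_i >= 0): OK
Complementary slackness (lambda_i * g_i(x) = 0 for all i): OK

Verdict: yes, KKT holds.

yes


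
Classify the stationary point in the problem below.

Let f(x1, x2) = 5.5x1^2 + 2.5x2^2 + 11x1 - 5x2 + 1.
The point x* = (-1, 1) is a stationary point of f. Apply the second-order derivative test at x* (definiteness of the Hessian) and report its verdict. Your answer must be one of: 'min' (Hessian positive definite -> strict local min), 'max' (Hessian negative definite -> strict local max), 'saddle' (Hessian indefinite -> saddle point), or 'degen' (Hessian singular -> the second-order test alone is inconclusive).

Compute the Hessian H = grad^2 f:
  H = [[11, 0], [0, 5]]
Verify stationarity: grad f(x*) = H x* + g = (0, 0).
Eigenvalues of H: 5, 11.
Both eigenvalues > 0, so H is positive definite -> x* is a strict local min.

min


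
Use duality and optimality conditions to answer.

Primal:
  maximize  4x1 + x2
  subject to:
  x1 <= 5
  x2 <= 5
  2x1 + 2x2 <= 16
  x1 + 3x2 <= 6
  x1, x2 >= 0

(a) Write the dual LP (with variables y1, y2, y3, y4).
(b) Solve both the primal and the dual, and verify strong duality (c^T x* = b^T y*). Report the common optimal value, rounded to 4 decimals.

The standard primal-dual pair for 'max c^T x s.t. A x <= b, x >= 0' is:
  Dual:  min b^T y  s.t.  A^T y >= c,  y >= 0.

So the dual LP is:
  minimize  5y1 + 5y2 + 16y3 + 6y4
  subject to:
    y1 + 2y3 + y4 >= 4
    y2 + 2y3 + 3y4 >= 1
    y1, y2, y3, y4 >= 0

Solving the primal: x* = (5, 0.3333).
  primal value c^T x* = 20.3333.
Solving the dual: y* = (3.6667, 0, 0, 0.3333).
  dual value b^T y* = 20.3333.
Strong duality: c^T x* = b^T y*. Confirmed.

20.3333


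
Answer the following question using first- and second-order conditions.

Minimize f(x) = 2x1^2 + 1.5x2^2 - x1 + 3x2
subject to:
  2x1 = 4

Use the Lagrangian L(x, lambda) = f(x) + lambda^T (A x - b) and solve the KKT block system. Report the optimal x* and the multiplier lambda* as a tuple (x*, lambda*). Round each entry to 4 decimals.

Form the Lagrangian:
  L(x, lambda) = (1/2) x^T Q x + c^T x + lambda^T (A x - b)
Stationarity (grad_x L = 0): Q x + c + A^T lambda = 0.
Primal feasibility: A x = b.

This gives the KKT block system:
  [ Q   A^T ] [ x     ]   [-c ]
  [ A    0  ] [ lambda ] = [ b ]

Solving the linear system:
  x*      = (2, -1)
  lambda* = (-3.5)
  f(x*)   = 4.5

x* = (2, -1), lambda* = (-3.5)


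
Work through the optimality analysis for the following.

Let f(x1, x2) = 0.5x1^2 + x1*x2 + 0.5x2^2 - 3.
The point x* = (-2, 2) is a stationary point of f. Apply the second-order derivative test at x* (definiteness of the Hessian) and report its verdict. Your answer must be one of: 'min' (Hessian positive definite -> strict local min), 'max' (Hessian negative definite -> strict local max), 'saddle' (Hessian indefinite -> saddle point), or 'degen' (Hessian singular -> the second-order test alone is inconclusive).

Compute the Hessian H = grad^2 f:
  H = [[1, 1], [1, 1]]
Verify stationarity: grad f(x*) = H x* + g = (0, 0).
Eigenvalues of H: 0, 2.
H has a zero eigenvalue (singular; positive semidefinite but not definite), so H is neither positive definite, negative definite, nor indefinite. The second-order test alone is inconclusive -> degen.
(Indeed, f is constant along the null direction of H through x*, so x* is not a strict local extremum.)

degen


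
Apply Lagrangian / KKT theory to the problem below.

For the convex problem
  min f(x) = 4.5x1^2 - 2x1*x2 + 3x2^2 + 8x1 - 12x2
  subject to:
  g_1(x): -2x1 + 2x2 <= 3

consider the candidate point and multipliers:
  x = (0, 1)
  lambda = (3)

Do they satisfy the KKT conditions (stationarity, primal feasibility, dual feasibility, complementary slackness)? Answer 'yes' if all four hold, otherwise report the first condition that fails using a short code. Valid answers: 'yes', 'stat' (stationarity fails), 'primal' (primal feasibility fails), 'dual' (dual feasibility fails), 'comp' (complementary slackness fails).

Gradient of f: grad f(x) = Q x + c = (6, -6)
Constraint values g_i(x) = a_i^T x - b_i:
  g_1((0, 1)) = -1
Stationarity residual: grad f(x) + sum_i lambda_i a_i = (0, 0)
  -> stationarity OK
Primal feasibility (all g_i <= 0): OK
Dual feasibility (all lambda_i >= 0): OK
Complementary slackness (lambda_i * g_i(x) = 0 for all i): FAILS

Verdict: the first failing condition is complementary_slackness -> comp.

comp


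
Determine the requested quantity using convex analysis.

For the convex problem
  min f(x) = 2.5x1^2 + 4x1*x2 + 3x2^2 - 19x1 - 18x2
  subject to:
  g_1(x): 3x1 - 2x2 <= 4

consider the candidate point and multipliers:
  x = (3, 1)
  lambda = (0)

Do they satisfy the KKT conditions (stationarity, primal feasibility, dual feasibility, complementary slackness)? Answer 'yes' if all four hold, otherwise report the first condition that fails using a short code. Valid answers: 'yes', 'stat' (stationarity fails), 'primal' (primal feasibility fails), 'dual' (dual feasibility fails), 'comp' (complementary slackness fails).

Gradient of f: grad f(x) = Q x + c = (0, 0)
Constraint values g_i(x) = a_i^T x - b_i:
  g_1((3, 1)) = 3
Stationarity residual: grad f(x) + sum_i lambda_i a_i = (0, 0)
  -> stationarity OK
Primal feasibility (all g_i <= 0): FAILS
Dual feasibility (all lambda_i >= 0): OK
Complementary slackness (lambda_i * g_i(x) = 0 for all i): OK

Verdict: the first failing condition is primal_feasibility -> primal.

primal


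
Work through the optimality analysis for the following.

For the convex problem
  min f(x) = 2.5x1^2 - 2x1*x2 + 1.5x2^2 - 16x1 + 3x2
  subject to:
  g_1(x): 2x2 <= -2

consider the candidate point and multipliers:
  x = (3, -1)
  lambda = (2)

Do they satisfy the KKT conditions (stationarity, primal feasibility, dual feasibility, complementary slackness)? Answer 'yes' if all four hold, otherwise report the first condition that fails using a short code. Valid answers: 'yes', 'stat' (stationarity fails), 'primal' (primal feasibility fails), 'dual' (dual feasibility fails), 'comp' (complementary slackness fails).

Gradient of f: grad f(x) = Q x + c = (1, -6)
Constraint values g_i(x) = a_i^T x - b_i:
  g_1((3, -1)) = 0
Stationarity residual: grad f(x) + sum_i lambda_i a_i = (1, -2)
  -> stationarity FAILS
Primal feasibility (all g_i <= 0): OK
Dual feasibility (all lambda_i >= 0): OK
Complementary slackness (lambda_i * g_i(x) = 0 for all i): OK

Verdict: the first failing condition is stationarity -> stat.

stat


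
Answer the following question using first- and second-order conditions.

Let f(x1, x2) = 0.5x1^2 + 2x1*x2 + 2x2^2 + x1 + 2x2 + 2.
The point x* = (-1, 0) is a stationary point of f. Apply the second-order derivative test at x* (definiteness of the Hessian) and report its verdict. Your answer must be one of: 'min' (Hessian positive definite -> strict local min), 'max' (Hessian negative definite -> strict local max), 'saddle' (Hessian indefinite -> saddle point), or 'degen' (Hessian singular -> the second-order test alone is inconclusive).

Compute the Hessian H = grad^2 f:
  H = [[1, 2], [2, 4]]
Verify stationarity: grad f(x*) = H x* + g = (0, 0).
Eigenvalues of H: 0, 5.
H has a zero eigenvalue (singular; positive semidefinite but not definite), so H is neither positive definite, negative definite, nor indefinite. The second-order test alone is inconclusive -> degen.
(Indeed, f is constant along the null direction of H through x*, so x* is not a strict local extremum.)

degen


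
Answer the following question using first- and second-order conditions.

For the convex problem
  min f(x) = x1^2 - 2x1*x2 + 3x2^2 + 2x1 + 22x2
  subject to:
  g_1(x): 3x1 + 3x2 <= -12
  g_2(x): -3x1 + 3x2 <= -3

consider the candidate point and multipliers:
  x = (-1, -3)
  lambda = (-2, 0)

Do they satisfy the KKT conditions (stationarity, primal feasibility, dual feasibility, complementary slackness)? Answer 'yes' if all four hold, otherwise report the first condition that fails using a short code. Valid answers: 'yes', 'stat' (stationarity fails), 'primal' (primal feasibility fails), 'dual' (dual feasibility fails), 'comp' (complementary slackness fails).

Gradient of f: grad f(x) = Q x + c = (6, 6)
Constraint values g_i(x) = a_i^T x - b_i:
  g_1((-1, -3)) = 0
  g_2((-1, -3)) = -3
Stationarity residual: grad f(x) + sum_i lambda_i a_i = (0, 0)
  -> stationarity OK
Primal feasibility (all g_i <= 0): OK
Dual feasibility (all lambda_i >= 0): FAILS
Complementary slackness (lambda_i * g_i(x) = 0 for all i): OK

Verdict: the first failing condition is dual_feasibility -> dual.

dual


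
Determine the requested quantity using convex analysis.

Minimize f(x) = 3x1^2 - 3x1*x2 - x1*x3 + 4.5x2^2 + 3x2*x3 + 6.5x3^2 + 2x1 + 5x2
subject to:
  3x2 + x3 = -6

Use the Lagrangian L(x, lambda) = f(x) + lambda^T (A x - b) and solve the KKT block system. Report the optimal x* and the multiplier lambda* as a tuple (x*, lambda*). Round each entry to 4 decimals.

Form the Lagrangian:
  L(x, lambda) = (1/2) x^T Q x + c^T x + lambda^T (A x - b)
Stationarity (grad_x L = 0): Q x + c + A^T lambda = 0.
Primal feasibility: A x = b.

This gives the KKT block system:
  [ Q   A^T ] [ x     ]   [-c ]
  [ A    0  ] [ lambda ] = [ b ]

Solving the linear system:
  x*      = (-1.3333, -2.0463, 0.1389)
  lambda* = (3)
  f(x*)   = 2.5509

x* = (-1.3333, -2.0463, 0.1389), lambda* = (3)


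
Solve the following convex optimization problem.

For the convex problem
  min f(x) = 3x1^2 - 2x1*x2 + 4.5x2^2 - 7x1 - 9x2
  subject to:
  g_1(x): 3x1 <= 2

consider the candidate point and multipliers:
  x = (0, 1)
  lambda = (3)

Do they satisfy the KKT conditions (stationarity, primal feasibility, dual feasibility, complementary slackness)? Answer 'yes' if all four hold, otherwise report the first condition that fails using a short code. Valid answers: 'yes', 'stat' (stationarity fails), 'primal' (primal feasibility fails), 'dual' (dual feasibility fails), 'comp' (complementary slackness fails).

Gradient of f: grad f(x) = Q x + c = (-9, 0)
Constraint values g_i(x) = a_i^T x - b_i:
  g_1((0, 1)) = -2
Stationarity residual: grad f(x) + sum_i lambda_i a_i = (0, 0)
  -> stationarity OK
Primal feasibility (all g_i <= 0): OK
Dual feasibility (all lambda_i >= 0): OK
Complementary slackness (lambda_i * g_i(x) = 0 for all i): FAILS

Verdict: the first failing condition is complementary_slackness -> comp.

comp


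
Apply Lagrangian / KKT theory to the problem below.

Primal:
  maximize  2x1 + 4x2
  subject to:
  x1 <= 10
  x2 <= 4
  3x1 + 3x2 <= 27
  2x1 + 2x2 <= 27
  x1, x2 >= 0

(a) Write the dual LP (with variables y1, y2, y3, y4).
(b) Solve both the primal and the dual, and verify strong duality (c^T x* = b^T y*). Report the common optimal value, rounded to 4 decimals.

The standard primal-dual pair for 'max c^T x s.t. A x <= b, x >= 0' is:
  Dual:  min b^T y  s.t.  A^T y >= c,  y >= 0.

So the dual LP is:
  minimize  10y1 + 4y2 + 27y3 + 27y4
  subject to:
    y1 + 3y3 + 2y4 >= 2
    y2 + 3y3 + 2y4 >= 4
    y1, y2, y3, y4 >= 0

Solving the primal: x* = (5, 4).
  primal value c^T x* = 26.
Solving the dual: y* = (0, 2, 0.6667, 0).
  dual value b^T y* = 26.
Strong duality: c^T x* = b^T y*. Confirmed.

26


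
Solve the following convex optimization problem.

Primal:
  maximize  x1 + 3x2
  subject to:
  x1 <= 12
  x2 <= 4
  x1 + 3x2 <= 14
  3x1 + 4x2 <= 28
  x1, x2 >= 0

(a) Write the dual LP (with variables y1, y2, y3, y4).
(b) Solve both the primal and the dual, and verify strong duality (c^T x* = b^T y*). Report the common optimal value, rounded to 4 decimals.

The standard primal-dual pair for 'max c^T x s.t. A x <= b, x >= 0' is:
  Dual:  min b^T y  s.t.  A^T y >= c,  y >= 0.

So the dual LP is:
  minimize  12y1 + 4y2 + 14y3 + 28y4
  subject to:
    y1 + y3 + 3y4 >= 1
    y2 + 3y3 + 4y4 >= 3
    y1, y2, y3, y4 >= 0

Solving the primal: x* = (5.6, 2.8).
  primal value c^T x* = 14.
Solving the dual: y* = (0, 0, 1, 0).
  dual value b^T y* = 14.
Strong duality: c^T x* = b^T y*. Confirmed.

14


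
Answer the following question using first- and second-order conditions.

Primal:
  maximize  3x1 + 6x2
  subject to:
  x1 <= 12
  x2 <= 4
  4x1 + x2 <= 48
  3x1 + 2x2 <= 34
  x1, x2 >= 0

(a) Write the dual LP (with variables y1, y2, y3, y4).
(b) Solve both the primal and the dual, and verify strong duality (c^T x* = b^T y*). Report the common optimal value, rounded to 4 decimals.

The standard primal-dual pair for 'max c^T x s.t. A x <= b, x >= 0' is:
  Dual:  min b^T y  s.t.  A^T y >= c,  y >= 0.

So the dual LP is:
  minimize  12y1 + 4y2 + 48y3 + 34y4
  subject to:
    y1 + 4y3 + 3y4 >= 3
    y2 + y3 + 2y4 >= 6
    y1, y2, y3, y4 >= 0

Solving the primal: x* = (8.6667, 4).
  primal value c^T x* = 50.
Solving the dual: y* = (0, 4, 0, 1).
  dual value b^T y* = 50.
Strong duality: c^T x* = b^T y*. Confirmed.

50


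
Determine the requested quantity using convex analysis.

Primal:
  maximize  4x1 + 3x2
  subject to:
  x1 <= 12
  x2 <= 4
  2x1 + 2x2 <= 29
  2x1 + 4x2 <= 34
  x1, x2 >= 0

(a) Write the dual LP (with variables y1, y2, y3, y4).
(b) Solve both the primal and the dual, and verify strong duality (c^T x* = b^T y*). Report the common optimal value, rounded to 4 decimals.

The standard primal-dual pair for 'max c^T x s.t. A x <= b, x >= 0' is:
  Dual:  min b^T y  s.t.  A^T y >= c,  y >= 0.

So the dual LP is:
  minimize  12y1 + 4y2 + 29y3 + 34y4
  subject to:
    y1 + 2y3 + 2y4 >= 4
    y2 + 2y3 + 4y4 >= 3
    y1, y2, y3, y4 >= 0

Solving the primal: x* = (12, 2.5).
  primal value c^T x* = 55.5.
Solving the dual: y* = (2.5, 0, 0, 0.75).
  dual value b^T y* = 55.5.
Strong duality: c^T x* = b^T y*. Confirmed.

55.5


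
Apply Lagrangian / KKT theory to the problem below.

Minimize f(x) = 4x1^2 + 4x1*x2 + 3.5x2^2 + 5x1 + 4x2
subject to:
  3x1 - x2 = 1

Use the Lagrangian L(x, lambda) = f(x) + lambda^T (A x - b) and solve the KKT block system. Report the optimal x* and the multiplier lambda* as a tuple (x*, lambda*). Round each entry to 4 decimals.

Form the Lagrangian:
  L(x, lambda) = (1/2) x^T Q x + c^T x + lambda^T (A x - b)
Stationarity (grad_x L = 0): Q x + c + A^T lambda = 0.
Primal feasibility: A x = b.

This gives the KKT block system:
  [ Q   A^T ] [ x     ]   [-c ]
  [ A    0  ] [ lambda ] = [ b ]

Solving the linear system:
  x*      = (0.0842, -0.7474)
  lambda* = (-0.8947)
  f(x*)   = -0.8368

x* = (0.0842, -0.7474), lambda* = (-0.8947)


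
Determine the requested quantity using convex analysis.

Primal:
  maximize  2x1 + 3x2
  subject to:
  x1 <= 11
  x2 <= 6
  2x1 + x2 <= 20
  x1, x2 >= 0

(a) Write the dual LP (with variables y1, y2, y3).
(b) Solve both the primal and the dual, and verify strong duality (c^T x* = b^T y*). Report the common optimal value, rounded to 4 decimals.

The standard primal-dual pair for 'max c^T x s.t. A x <= b, x >= 0' is:
  Dual:  min b^T y  s.t.  A^T y >= c,  y >= 0.

So the dual LP is:
  minimize  11y1 + 6y2 + 20y3
  subject to:
    y1 + 2y3 >= 2
    y2 + y3 >= 3
    y1, y2, y3 >= 0

Solving the primal: x* = (7, 6).
  primal value c^T x* = 32.
Solving the dual: y* = (0, 2, 1).
  dual value b^T y* = 32.
Strong duality: c^T x* = b^T y*. Confirmed.

32


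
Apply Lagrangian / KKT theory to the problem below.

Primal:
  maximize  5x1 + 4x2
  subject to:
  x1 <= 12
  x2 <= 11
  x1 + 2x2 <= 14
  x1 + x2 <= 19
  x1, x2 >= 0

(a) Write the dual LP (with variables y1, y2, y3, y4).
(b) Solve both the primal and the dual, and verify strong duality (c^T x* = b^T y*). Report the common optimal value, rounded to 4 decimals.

The standard primal-dual pair for 'max c^T x s.t. A x <= b, x >= 0' is:
  Dual:  min b^T y  s.t.  A^T y >= c,  y >= 0.

So the dual LP is:
  minimize  12y1 + 11y2 + 14y3 + 19y4
  subject to:
    y1 + y3 + y4 >= 5
    y2 + 2y3 + y4 >= 4
    y1, y2, y3, y4 >= 0

Solving the primal: x* = (12, 1).
  primal value c^T x* = 64.
Solving the dual: y* = (3, 0, 2, 0).
  dual value b^T y* = 64.
Strong duality: c^T x* = b^T y*. Confirmed.

64


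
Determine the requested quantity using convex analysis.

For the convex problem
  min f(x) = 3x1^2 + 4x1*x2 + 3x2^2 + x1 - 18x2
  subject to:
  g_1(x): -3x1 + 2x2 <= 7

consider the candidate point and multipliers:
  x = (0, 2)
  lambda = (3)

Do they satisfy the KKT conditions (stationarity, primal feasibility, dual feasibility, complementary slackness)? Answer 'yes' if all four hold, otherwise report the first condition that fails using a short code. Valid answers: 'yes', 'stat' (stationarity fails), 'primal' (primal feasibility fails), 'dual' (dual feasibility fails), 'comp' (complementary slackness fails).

Gradient of f: grad f(x) = Q x + c = (9, -6)
Constraint values g_i(x) = a_i^T x - b_i:
  g_1((0, 2)) = -3
Stationarity residual: grad f(x) + sum_i lambda_i a_i = (0, 0)
  -> stationarity OK
Primal feasibility (all g_i <= 0): OK
Dual feasibility (all lambda_i >= 0): OK
Complementary slackness (lambda_i * g_i(x) = 0 for all i): FAILS

Verdict: the first failing condition is complementary_slackness -> comp.

comp


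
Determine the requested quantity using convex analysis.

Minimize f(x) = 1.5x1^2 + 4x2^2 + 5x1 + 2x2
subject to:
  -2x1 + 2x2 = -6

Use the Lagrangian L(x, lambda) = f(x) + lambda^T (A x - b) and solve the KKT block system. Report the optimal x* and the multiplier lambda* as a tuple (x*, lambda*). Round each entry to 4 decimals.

Form the Lagrangian:
  L(x, lambda) = (1/2) x^T Q x + c^T x + lambda^T (A x - b)
Stationarity (grad_x L = 0): Q x + c + A^T lambda = 0.
Primal feasibility: A x = b.

This gives the KKT block system:
  [ Q   A^T ] [ x     ]   [-c ]
  [ A    0  ] [ lambda ] = [ b ]

Solving the linear system:
  x*      = (1.5455, -1.4545)
  lambda* = (4.8182)
  f(x*)   = 16.8636

x* = (1.5455, -1.4545), lambda* = (4.8182)


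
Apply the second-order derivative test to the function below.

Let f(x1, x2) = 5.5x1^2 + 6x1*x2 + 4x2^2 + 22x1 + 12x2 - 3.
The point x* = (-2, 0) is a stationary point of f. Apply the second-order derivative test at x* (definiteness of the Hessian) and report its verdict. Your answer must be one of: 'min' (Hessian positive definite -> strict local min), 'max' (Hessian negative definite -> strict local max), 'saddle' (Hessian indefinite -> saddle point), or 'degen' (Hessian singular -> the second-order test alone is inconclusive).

Compute the Hessian H = grad^2 f:
  H = [[11, 6], [6, 8]]
Verify stationarity: grad f(x*) = H x* + g = (0, 0).
Eigenvalues of H: 3.3153, 15.6847.
Both eigenvalues > 0, so H is positive definite -> x* is a strict local min.

min


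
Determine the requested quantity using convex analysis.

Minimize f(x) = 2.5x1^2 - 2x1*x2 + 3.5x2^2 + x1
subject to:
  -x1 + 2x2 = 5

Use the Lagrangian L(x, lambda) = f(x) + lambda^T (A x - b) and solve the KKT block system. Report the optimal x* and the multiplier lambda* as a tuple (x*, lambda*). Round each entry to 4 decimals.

Form the Lagrangian:
  L(x, lambda) = (1/2) x^T Q x + c^T x + lambda^T (A x - b)
Stationarity (grad_x L = 0): Q x + c + A^T lambda = 0.
Primal feasibility: A x = b.

This gives the KKT block system:
  [ Q   A^T ] [ x     ]   [-c ]
  [ A    0  ] [ lambda ] = [ b ]

Solving the linear system:
  x*      = (-1, 2)
  lambda* = (-8)
  f(x*)   = 19.5

x* = (-1, 2), lambda* = (-8)


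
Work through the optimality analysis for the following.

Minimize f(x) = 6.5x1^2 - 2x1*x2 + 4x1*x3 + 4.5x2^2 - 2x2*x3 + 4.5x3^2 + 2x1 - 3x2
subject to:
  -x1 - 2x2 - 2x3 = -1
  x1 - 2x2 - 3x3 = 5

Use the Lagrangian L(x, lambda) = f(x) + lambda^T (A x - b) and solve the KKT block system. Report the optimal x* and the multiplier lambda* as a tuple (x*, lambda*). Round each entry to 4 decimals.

Form the Lagrangian:
  L(x, lambda) = (1/2) x^T Q x + c^T x + lambda^T (A x - b)
Stationarity (grad_x L = 0): Q x + c + A^T lambda = 0.
Primal feasibility: A x = b.

This gives the KKT block system:
  [ Q   A^T ] [ x     ]   [-c ]
  [ A    0  ] [ lambda ] = [ b ]

Solving the linear system:
  x*      = (2.2331, 0.9174, -1.5339)
  lambda* = (12.4942, -10.5653)
  f(x*)   = 33.5174

x* = (2.2331, 0.9174, -1.5339), lambda* = (12.4942, -10.5653)


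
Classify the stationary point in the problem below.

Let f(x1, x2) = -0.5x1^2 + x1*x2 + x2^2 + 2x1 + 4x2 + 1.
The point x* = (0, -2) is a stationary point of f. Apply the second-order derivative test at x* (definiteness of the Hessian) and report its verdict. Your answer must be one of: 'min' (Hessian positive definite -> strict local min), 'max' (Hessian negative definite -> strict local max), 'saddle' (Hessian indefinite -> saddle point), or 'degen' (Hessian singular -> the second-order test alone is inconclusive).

Compute the Hessian H = grad^2 f:
  H = [[-1, 1], [1, 2]]
Verify stationarity: grad f(x*) = H x* + g = (0, 0).
Eigenvalues of H: -1.3028, 2.3028.
Eigenvalues have mixed signs, so H is indefinite -> x* is a saddle point.

saddle


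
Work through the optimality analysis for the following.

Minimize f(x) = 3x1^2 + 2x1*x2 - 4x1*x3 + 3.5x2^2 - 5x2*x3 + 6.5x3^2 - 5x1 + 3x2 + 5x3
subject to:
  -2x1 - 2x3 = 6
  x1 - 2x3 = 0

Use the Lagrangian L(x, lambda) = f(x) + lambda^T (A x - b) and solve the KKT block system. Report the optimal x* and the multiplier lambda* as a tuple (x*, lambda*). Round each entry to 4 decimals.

Form the Lagrangian:
  L(x, lambda) = (1/2) x^T Q x + c^T x + lambda^T (A x - b)
Stationarity (grad_x L = 0): Q x + c + A^T lambda = 0.
Primal feasibility: A x = b.

This gives the KKT block system:
  [ Q   A^T ] [ x     ]   [-c ]
  [ A    0  ] [ lambda ] = [ b ]

Solving the linear system:
  x*      = (-2, -0.5714, -1)
  lambda* = (-4.2381, 5.6667)
  f(x*)   = 14.3571

x* = (-2, -0.5714, -1), lambda* = (-4.2381, 5.6667)


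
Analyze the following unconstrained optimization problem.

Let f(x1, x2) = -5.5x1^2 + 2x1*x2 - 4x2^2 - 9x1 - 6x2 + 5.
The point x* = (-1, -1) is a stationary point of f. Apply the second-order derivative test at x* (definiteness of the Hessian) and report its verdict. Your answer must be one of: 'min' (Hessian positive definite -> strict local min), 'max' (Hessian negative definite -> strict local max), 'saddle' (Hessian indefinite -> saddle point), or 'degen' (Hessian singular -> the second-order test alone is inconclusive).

Compute the Hessian H = grad^2 f:
  H = [[-11, 2], [2, -8]]
Verify stationarity: grad f(x*) = H x* + g = (0, 0).
Eigenvalues of H: -12, -7.
Both eigenvalues < 0, so H is negative definite -> x* is a strict local max.

max


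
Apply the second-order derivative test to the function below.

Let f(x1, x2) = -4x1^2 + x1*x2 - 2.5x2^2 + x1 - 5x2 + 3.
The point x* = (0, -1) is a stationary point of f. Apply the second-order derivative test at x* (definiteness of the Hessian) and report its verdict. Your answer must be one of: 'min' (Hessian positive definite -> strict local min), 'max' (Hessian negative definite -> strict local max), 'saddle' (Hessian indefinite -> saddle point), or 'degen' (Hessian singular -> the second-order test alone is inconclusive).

Compute the Hessian H = grad^2 f:
  H = [[-8, 1], [1, -5]]
Verify stationarity: grad f(x*) = H x* + g = (0, 0).
Eigenvalues of H: -8.3028, -4.6972.
Both eigenvalues < 0, so H is negative definite -> x* is a strict local max.

max


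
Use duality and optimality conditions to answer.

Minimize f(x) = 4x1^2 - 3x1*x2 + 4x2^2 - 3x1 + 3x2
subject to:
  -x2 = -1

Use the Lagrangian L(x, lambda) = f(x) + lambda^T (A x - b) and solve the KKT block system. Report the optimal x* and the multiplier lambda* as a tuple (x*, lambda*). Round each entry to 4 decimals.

Form the Lagrangian:
  L(x, lambda) = (1/2) x^T Q x + c^T x + lambda^T (A x - b)
Stationarity (grad_x L = 0): Q x + c + A^T lambda = 0.
Primal feasibility: A x = b.

This gives the KKT block system:
  [ Q   A^T ] [ x     ]   [-c ]
  [ A    0  ] [ lambda ] = [ b ]

Solving the linear system:
  x*      = (0.75, 1)
  lambda* = (8.75)
  f(x*)   = 4.75

x* = (0.75, 1), lambda* = (8.75)


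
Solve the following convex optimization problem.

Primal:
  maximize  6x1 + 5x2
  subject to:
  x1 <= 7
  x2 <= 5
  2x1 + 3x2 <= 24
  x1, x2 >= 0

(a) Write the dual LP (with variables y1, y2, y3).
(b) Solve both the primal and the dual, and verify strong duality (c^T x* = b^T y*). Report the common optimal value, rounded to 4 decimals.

The standard primal-dual pair for 'max c^T x s.t. A x <= b, x >= 0' is:
  Dual:  min b^T y  s.t.  A^T y >= c,  y >= 0.

So the dual LP is:
  minimize  7y1 + 5y2 + 24y3
  subject to:
    y1 + 2y3 >= 6
    y2 + 3y3 >= 5
    y1, y2, y3 >= 0

Solving the primal: x* = (7, 3.3333).
  primal value c^T x* = 58.6667.
Solving the dual: y* = (2.6667, 0, 1.6667).
  dual value b^T y* = 58.6667.
Strong duality: c^T x* = b^T y*. Confirmed.

58.6667


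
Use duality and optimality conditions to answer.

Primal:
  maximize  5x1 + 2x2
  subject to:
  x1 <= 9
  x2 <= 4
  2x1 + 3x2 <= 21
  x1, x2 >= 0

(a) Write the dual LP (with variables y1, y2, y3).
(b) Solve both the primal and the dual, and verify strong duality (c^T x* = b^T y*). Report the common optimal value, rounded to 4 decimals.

The standard primal-dual pair for 'max c^T x s.t. A x <= b, x >= 0' is:
  Dual:  min b^T y  s.t.  A^T y >= c,  y >= 0.

So the dual LP is:
  minimize  9y1 + 4y2 + 21y3
  subject to:
    y1 + 2y3 >= 5
    y2 + 3y3 >= 2
    y1, y2, y3 >= 0

Solving the primal: x* = (9, 1).
  primal value c^T x* = 47.
Solving the dual: y* = (3.6667, 0, 0.6667).
  dual value b^T y* = 47.
Strong duality: c^T x* = b^T y*. Confirmed.

47
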